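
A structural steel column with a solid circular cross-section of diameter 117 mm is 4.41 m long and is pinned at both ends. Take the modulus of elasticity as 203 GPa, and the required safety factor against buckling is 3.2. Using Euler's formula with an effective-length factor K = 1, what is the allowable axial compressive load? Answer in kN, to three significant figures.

I = πd⁴/64 = π×117⁴/64 = 9.198×10^6 mm⁴.
Effective length L_e = KL = 1×4.41 m = 4410 mm.
Euler critical load P_cr = π²EI/L_e² = π²×203000×9.198×10^6/4410² = 947600 N.
P_allow = P_cr/n = 947600/3.2 = 296100 N.

P_allow = 296 kN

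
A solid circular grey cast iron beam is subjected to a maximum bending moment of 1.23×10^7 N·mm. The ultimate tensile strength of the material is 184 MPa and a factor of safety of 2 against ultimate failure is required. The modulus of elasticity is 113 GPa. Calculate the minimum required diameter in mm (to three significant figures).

σ_allow = 184/2 = 92.00 MPa.
For a solid circular section σ = 32M/(πd³), so d³ = 32M/(π σ_allow) = 32×1.2300×10^7/(π×92.00) = 1.362×10^6 mm³.
d = 110.8 mm.

d = 111 mm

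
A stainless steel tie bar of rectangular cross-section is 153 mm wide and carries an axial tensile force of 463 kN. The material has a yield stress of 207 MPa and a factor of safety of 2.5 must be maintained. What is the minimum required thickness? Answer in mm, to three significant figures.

σ_allow = 207/2.5 = 82.80 MPa.
Required area A = F/σ_allow = 463000/82.80 = 5592 mm².
t = A/w = 5592/153 = 36.55 mm.

t = 36.5 mm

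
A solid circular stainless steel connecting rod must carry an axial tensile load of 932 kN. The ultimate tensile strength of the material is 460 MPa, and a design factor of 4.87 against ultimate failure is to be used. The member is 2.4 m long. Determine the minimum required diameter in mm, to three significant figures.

Allowable stress σ_allow = 460/4.87 = 94.46 MPa.
Required area A = F/σ_allow = 932000/94.46 = 9867 mm².
A = πd²/4 → d = √(4A/π) = 112.1 mm.

d = 112 mm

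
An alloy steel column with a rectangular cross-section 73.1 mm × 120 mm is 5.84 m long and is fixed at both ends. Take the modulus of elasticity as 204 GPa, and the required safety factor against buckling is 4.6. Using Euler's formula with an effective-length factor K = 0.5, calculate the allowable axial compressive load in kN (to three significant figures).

Buckling occurs about the weak axis: I_min = h·b³/12 = 120×73.1³/12 = 3.906×10^6 mm⁴ (b = 73.1 mm is the smaller dimension).
Effective length L_e = KL = 0.5×5.84 m = 2920 mm.
Euler critical load P_cr = π²EI/L_e² = π²×204000×3.906×10^6/2920² = 922400 N.
P_allow = P_cr/n = 922400/4.6 = 200500 N.

P_allow = 201 kN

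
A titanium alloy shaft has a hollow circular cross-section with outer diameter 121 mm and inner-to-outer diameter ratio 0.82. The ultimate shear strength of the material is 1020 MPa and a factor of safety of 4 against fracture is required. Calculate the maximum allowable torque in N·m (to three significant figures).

τ_allow = 1020/4 = 255.0 MPa.
For a hollow shaft T_allow = τ_allow·πd_o³(1−k⁴)/16 with 1−k⁴ = 0.5479, so πd_o³(1−k⁴)/16 = 190600 mm³.
T_allow = 255.0×190600 = 4.860×10^7 N·mm = 48600 N·m.

T_allow = 48600 N·m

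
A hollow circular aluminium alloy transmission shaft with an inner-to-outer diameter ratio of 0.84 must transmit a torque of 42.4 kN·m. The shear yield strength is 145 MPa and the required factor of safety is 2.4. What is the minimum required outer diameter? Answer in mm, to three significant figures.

d_o = 192 mm

τ_allow = 145/2.4 = 60.42 MPa.
For a hollow shaft τ = 16T/[πd_o³(1−k⁴)] with k = 0.84, so 1−k⁴ = 0.5021.
d_o³ = 16T/[π τ_allow (1−k⁴)] = 16×4.2400×10^7/(π×60.42×0.5021) = 7.118×10^6 mm³.
d_o = 192.4 mm.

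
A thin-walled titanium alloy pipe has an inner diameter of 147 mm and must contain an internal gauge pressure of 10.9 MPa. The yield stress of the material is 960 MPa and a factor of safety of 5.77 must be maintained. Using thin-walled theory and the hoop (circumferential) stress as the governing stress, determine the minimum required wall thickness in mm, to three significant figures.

t = 4.82 mm

σ_allow = 960/5.77 = 166.4 MPa.
Hoop stress σ_h = pD/(2t), so t = pD/(2σ_allow) = 10.9×147/(2×166.4) = 4.815 mm.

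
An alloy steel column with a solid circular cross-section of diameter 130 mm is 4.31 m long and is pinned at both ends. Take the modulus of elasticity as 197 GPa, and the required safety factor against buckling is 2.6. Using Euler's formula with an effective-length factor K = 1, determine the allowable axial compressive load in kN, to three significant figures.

I = πd⁴/64 = π×130⁴/64 = 1.402×10^7 mm⁴.
Effective length L_e = KL = 1×4.31 m = 4310 mm.
Euler critical load P_cr = π²EI/L_e² = π²×197000×1.402×10^7/4310² = 1.467×10^6 N.
P_allow = P_cr/n = 1.467×10^6/2.6 = 564400 N.

P_allow = 564 kN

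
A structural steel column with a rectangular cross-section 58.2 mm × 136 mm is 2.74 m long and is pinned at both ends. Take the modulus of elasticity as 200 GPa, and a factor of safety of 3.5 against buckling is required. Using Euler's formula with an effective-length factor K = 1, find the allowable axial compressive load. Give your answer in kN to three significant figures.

Buckling occurs about the weak axis: I_min = h·b³/12 = 136×58.2³/12 = 2.234×10^6 mm⁴ (b = 58.2 mm is the smaller dimension).
Effective length L_e = KL = 1×2.74 m = 2740 mm.
Euler critical load P_cr = π²EI/L_e² = π²×200000×2.234×10^6/2740² = 587400 N.
P_allow = P_cr/n = 587400/3.5 = 167800 N.

P_allow = 168 kN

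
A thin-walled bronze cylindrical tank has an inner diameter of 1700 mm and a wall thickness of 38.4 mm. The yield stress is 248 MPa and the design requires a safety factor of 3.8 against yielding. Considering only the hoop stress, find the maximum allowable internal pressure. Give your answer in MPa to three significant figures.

p_allow = 2.95 MPa

σ_allow = 248/3.8 = 65.26 MPa.
σ_h = pD/(2t) → p_allow = 2σ_allow t/D = 2×65.26×38.4/1700 = 2.948 MPa.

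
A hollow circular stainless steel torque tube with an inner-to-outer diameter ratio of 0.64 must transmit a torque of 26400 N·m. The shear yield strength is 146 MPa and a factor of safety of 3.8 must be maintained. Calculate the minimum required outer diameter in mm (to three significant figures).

τ_allow = 146/3.8 = 38.42 MPa.
For a hollow shaft τ = 16T/[πd_o³(1−k⁴)] with k = 0.64, so 1−k⁴ = 0.8322.
d_o³ = 16T/[π τ_allow (1−k⁴)] = 16×2.6400×10^7/(π×38.42×0.8322) = 4.205×10^6 mm³.
d_o = 161.4 mm.

d_o = 161 mm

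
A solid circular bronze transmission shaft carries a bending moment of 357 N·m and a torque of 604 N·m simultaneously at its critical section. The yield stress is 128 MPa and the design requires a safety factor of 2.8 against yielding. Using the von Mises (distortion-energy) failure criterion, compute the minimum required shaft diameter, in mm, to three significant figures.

d = 52.1 mm

σ_allow = σ_y/n = 128/2.8 = 45.71 MPa.
For a solid shaft σ_b = 32M/(πd³) and τ = 16T/(πd³), so the von Mises stress is σ' = (16/πd³)·√(4M²+3T²).
√(4M²+3T²) = √(4×(357000)² + 3×(604000)²) = 1.267×10^6 N·mm.
d³ = 16×1.267×10^6/(π×45.71) = 141100 mm³.
d = 52.06 mm.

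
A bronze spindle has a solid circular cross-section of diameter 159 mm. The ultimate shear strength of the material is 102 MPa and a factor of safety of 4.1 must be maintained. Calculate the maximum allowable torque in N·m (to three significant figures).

τ_allow = 102/4.1 = 24.88 MPa.
For a solid shaft T_allow = τ_allow·πd³/16; πd³/16 = π×159³/16 = 789300 mm³.
T_allow = 24.88×789300 = 1.964×10^7 N·mm = 19640 N·m.

T_allow = 19600 N·m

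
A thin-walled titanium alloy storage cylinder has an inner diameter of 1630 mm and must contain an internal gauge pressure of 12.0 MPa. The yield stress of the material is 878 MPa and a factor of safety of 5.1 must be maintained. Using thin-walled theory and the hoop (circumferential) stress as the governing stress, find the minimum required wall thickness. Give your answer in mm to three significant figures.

t = 56.8 mm

σ_allow = 878/5.1 = 172.2 MPa.
Hoop stress σ_h = pD/(2t), so t = pD/(2σ_allow) = 12.0×1630/(2×172.2) = 56.81 mm.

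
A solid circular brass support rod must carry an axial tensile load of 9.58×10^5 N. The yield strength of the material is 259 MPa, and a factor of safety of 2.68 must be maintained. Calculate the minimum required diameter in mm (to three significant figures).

Allowable stress σ_allow = 259/2.68 = 96.64 MPa.
Required area A = F/σ_allow = 958000/96.64 = 9913 mm².
A = πd²/4 → d = √(4A/π) = 112.3 mm.

d = 112 mm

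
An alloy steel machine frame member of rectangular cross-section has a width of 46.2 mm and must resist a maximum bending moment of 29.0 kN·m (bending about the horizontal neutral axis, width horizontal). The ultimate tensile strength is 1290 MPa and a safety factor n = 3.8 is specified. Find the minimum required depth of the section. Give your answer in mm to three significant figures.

h = 105 mm

σ_allow = 1290/3.8 = 339.5 MPa.
For a rectangular section σ = 6M/(bh²), so h² = 6M/(b σ_allow) = 6×2.9000×10^7/(46.2×339.5) = 11090 mm².
h = 105.3 mm.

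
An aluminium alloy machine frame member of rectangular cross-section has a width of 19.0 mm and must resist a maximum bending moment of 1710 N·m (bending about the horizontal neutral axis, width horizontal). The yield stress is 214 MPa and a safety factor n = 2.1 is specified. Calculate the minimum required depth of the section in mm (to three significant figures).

σ_allow = 214/2.1 = 101.9 MPa.
For a rectangular section σ = 6M/(bh²), so h² = 6M/(b σ_allow) = 6×1710000/(19.0×101.9) = 5299 mm².
h = 72.79 mm.

h = 72.8 mm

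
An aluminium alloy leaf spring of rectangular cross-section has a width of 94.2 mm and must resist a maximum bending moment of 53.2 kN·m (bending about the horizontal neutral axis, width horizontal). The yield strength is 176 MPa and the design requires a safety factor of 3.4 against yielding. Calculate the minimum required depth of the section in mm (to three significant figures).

σ_allow = 176/3.4 = 51.76 MPa.
For a rectangular section σ = 6M/(bh²), so h² = 6M/(b σ_allow) = 6×5.3200×10^7/(94.2×51.76) = 65460 mm².
h = 255.9 mm.

h = 256 mm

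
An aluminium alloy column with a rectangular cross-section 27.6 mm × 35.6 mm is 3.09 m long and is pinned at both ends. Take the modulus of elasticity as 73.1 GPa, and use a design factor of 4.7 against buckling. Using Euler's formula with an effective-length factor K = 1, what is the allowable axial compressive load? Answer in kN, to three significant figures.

P_allow = 1.00 kN

Buckling occurs about the weak axis: I_min = h·b³/12 = 35.6×27.6³/12 = 62370 mm⁴ (b = 27.6 mm is the smaller dimension).
Effective length L_e = KL = 1×3.09 m = 3090 mm.
Euler critical load P_cr = π²EI/L_e² = π²×73100×62370/3090² = 4713 N.
P_allow = P_cr/n = 4713/4.7 = 1003 N.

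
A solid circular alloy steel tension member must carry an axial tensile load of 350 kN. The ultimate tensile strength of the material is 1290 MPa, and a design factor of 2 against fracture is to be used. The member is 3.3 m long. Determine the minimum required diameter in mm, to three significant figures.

d = 26.3 mm

Allowable stress σ_allow = 1290/2 = 645.0 MPa.
Required area A = F/σ_allow = 350000/645.0 = 542.6 mm².
A = πd²/4 → d = √(4A/π) = 26.29 mm.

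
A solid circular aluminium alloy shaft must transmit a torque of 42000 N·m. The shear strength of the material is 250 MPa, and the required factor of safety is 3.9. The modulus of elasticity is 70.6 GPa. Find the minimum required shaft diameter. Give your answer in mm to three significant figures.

Allowable shear stress τ_allow = 250/3.9 = 64.10 MPa.
For a solid shaft τ = 16T/(πd³), so d³ = 16T/(π τ_allow) = 16×4.2000×10^7/(π×64.10) = 3.337×10^6 mm³.
d = (3.337×10^6)^(1/3) = 149.4 mm.

d = 149 mm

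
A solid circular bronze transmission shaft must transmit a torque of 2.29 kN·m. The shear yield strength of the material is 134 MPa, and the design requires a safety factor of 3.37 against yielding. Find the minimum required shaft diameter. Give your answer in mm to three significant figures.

Allowable shear stress τ_allow = 134/3.37 = 39.76 MPa.
For a solid shaft τ = 16T/(πd³), so d³ = 16T/(π τ_allow) = 16×2290000/(π×39.76) = 293300 mm³.
d = (293300)^(1/3) = 66.44 mm.

d = 66.4 mm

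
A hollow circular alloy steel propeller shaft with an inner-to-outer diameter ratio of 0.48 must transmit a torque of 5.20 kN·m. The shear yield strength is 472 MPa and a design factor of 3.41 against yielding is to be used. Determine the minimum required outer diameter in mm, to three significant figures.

d_o = 58.7 mm

τ_allow = 472/3.41 = 138.4 MPa.
For a hollow shaft τ = 16T/[πd_o³(1−k⁴)] with k = 0.48, so 1−k⁴ = 0.9469.
d_o³ = 16T/[π τ_allow (1−k⁴)] = 16×5200000/(π×138.4×0.9469) = 202100 mm³.
d_o = 58.68 mm.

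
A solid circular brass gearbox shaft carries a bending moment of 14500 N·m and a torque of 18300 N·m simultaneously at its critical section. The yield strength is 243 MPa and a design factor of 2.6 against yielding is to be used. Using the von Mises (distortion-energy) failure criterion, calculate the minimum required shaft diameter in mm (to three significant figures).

σ_allow = σ_y/n = 243/2.6 = 93.46 MPa.
For a solid shaft σ_b = 32M/(πd³) and τ = 16T/(πd³), so the von Mises stress is σ' = (16/πd³)·√(4M²+3T²).
√(4M²+3T²) = √(4×(1.450×10^7)² + 3×(1.830×10^7)²) = 4.296×10^7 N·mm.
d³ = 16×4.296×10^7/(π×93.46) = 2.341×10^6 mm³.
d = 132.8 mm.

d = 133 mm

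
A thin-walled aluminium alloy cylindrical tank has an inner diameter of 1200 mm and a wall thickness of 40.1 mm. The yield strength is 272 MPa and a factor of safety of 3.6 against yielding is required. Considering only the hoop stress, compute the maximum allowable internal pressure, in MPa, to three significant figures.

σ_allow = 272/3.6 = 75.56 MPa.
σ_h = pD/(2t) → p_allow = 2σ_allow t/D = 2×75.56×40.1/1200 = 5.050 MPa.

p_allow = 5.05 MPa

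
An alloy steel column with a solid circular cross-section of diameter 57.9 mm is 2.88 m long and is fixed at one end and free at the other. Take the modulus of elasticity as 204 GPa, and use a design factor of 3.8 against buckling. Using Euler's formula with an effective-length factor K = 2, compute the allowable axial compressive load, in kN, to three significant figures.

P_allow = 8.81 kN

I = πd⁴/64 = π×57.9⁴/64 = 551700 mm⁴.
Effective length L_e = KL = 2×2.88 m = 5760 mm.
Euler critical load P_cr = π²EI/L_e² = π²×204000×551700/5760² = 33480 N.
P_allow = P_cr/n = 33480/3.8 = 8810 N.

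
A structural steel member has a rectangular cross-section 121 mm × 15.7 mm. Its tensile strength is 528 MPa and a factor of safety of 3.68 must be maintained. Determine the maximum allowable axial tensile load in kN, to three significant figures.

F_allow = 273 kN

σ_allow = 528/3.68 = 143.5 MPa.
A = 121×15.7 = 1900 mm².
F_allow = σ_allow × A = 143.5×1900 = 272600 N.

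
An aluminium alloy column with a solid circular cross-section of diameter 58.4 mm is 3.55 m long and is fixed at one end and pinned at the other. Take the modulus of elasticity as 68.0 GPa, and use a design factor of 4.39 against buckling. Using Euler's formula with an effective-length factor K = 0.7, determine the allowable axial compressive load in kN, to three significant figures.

P_allow = 14.1 kN

I = πd⁴/64 = π×58.4⁴/64 = 571000 mm⁴.
Effective length L_e = KL = 0.7×3.55 m = 2485 mm.
Euler critical load P_cr = π²EI/L_e² = π²×68000×571000/2485² = 62060 N.
P_allow = P_cr/n = 62060/4.39 = 14140 N.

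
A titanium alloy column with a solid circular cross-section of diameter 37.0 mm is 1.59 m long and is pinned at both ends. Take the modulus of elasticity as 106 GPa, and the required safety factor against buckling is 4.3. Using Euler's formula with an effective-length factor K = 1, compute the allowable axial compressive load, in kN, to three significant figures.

I = πd⁴/64 = π×37.0⁴/64 = 92000 mm⁴.
Effective length L_e = KL = 1×1.59 m = 1590 mm.
Euler critical load P_cr = π²EI/L_e² = π²×106000×92000/1590² = 38070 N.
P_allow = P_cr/n = 38070/4.3 = 8854 N.

P_allow = 8.85 kN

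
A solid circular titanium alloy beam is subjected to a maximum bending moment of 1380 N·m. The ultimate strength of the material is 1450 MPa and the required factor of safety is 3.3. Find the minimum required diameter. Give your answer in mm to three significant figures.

σ_allow = 1450/3.3 = 439.4 MPa.
For a solid circular section σ = 32M/(πd³), so d³ = 32M/(π σ_allow) = 32×1380000/(π×439.4) = 31990 mm³.
d = 31.74 mm.

d = 31.7 mm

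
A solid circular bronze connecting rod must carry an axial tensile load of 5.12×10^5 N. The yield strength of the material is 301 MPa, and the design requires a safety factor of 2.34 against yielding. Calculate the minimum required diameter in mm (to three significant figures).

d = 71.2 mm

Allowable stress σ_allow = 301/2.34 = 128.6 MPa.
Required area A = F/σ_allow = 512000/128.6 = 3980 mm².
A = πd²/4 → d = √(4A/π) = 71.19 mm.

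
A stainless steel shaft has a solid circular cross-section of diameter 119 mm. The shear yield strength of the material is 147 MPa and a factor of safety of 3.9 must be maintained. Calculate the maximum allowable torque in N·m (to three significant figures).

τ_allow = 147/3.9 = 37.69 MPa.
For a solid shaft T_allow = τ_allow·πd³/16; πd³/16 = π×119³/16 = 330900 mm³.
T_allow = 37.69×330900 = 1.247×10^7 N·mm = 12470 N·m.

T_allow = 12500 N·m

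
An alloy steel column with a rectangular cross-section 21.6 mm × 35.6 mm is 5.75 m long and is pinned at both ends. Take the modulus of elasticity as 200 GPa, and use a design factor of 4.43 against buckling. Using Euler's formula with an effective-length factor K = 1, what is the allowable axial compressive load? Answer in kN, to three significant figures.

Buckling occurs about the weak axis: I_min = h·b³/12 = 35.6×21.6³/12 = 29900 mm⁴ (b = 21.6 mm is the smaller dimension).
Effective length L_e = KL = 1×5.75 m = 5750 mm.
Euler critical load P_cr = π²EI/L_e² = π²×200000×29900/5750² = 1785 N.
P_allow = P_cr/n = 1785/4.43 = 402.9 N.

P_allow = 0.403 kN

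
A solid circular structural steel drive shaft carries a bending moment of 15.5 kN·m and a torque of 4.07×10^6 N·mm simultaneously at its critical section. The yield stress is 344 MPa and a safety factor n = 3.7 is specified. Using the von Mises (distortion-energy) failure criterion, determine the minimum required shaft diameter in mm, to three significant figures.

d = 120 mm

σ_allow = σ_y/n = 344/3.7 = 92.97 MPa.
For a solid shaft σ_b = 32M/(πd³) and τ = 16T/(πd³), so the von Mises stress is σ' = (16/πd³)·√(4M²+3T²).
√(4M²+3T²) = √(4×(1.550×10^7)² + 3×(4.070×10^6)²) = 3.179×10^7 N·mm.
d³ = 16×3.179×10^7/(π×92.97) = 1.741×10^6 mm³.
d = 120.3 mm.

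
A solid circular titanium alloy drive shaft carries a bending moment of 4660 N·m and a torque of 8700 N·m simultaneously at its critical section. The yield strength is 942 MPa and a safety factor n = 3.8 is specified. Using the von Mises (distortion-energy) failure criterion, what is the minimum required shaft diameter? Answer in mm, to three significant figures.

d = 71.4 mm

σ_allow = σ_y/n = 942/3.8 = 247.9 MPa.
For a solid shaft σ_b = 32M/(πd³) and τ = 16T/(πd³), so the von Mises stress is σ' = (16/πd³)·√(4M²+3T²).
√(4M²+3T²) = √(4×(4.660×10^6)² + 3×(8.700×10^6)²) = 1.772×10^7 N·mm.
d³ = 16×1.772×10^7/(π×247.9) = 364000 mm³.
d = 71.40 mm.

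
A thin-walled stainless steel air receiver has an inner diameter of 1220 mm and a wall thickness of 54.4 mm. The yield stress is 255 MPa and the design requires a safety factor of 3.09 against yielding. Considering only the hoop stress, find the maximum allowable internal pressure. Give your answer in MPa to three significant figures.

σ_allow = 255/3.09 = 82.52 MPa.
σ_h = pD/(2t) → p_allow = 2σ_allow t/D = 2×82.52×54.4/1220 = 7.360 MPa.

p_allow = 7.36 MPa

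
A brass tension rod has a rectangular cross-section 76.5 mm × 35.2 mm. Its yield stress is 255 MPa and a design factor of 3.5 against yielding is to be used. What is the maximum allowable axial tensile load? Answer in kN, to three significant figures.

F_allow = 196 kN

σ_allow = 255/3.5 = 72.86 MPa.
A = 76.5×35.2 = 2693 mm².
F_allow = σ_allow × A = 72.86×2693 = 196200 N.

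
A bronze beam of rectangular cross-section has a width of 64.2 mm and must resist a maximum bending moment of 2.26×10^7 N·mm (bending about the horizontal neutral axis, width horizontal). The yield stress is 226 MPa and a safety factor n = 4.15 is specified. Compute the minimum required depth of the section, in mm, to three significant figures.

σ_allow = 226/4.15 = 54.46 MPa.
For a rectangular section σ = 6M/(bh²), so h² = 6M/(b σ_allow) = 6×2.2600×10^7/(64.2×54.46) = 38790 mm².
h = 196.9 mm.

h = 197 mm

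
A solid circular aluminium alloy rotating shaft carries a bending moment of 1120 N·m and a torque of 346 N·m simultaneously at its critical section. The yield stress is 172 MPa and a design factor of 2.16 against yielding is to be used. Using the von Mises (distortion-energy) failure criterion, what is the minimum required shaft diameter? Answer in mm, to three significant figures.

σ_allow = σ_y/n = 172/2.16 = 79.63 MPa.
For a solid shaft σ_b = 32M/(πd³) and τ = 16T/(πd³), so the von Mises stress is σ' = (16/πd³)·√(4M²+3T²).
√(4M²+3T²) = √(4×(1.120×10^6)² + 3×(346000)²) = 2.319×10^6 N·mm.
d³ = 16×2.319×10^6/(π×79.63) = 148300 mm³.
d = 52.93 mm.

d = 52.9 mm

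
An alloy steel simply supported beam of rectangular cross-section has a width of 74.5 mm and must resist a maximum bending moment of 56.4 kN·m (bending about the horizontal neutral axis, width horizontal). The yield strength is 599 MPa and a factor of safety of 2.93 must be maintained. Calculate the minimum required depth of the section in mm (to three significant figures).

σ_allow = 599/2.93 = 204.4 MPa.
For a rectangular section σ = 6M/(bh²), so h² = 6M/(b σ_allow) = 6×5.6400×10^7/(74.5×204.4) = 22220 mm².
h = 149.1 mm.

h = 149 mm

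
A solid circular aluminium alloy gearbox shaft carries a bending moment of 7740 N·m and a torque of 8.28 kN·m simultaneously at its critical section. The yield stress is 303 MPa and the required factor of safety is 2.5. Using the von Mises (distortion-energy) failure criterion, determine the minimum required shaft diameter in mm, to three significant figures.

σ_allow = σ_y/n = 303/2.5 = 121.2 MPa.
For a solid shaft σ_b = 32M/(πd³) and τ = 16T/(πd³), so the von Mises stress is σ' = (16/πd³)·√(4M²+3T²).
√(4M²+3T²) = √(4×(7.740×10^6)² + 3×(8.280×10^6)²) = 2.110×10^7 N·mm.
d³ = 16×2.110×10^7/(π×121.2) = 886700 mm³.
d = 96.07 mm.

d = 96.1 mm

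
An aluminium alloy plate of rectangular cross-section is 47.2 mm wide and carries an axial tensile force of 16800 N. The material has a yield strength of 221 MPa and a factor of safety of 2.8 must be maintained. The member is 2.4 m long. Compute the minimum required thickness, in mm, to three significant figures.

σ_allow = 221/2.8 = 78.93 MPa.
Required area A = F/σ_allow = 16800/78.93 = 212.9 mm².
t = A/w = 212.9/47.2 = 4.510 mm.

t = 4.51 mm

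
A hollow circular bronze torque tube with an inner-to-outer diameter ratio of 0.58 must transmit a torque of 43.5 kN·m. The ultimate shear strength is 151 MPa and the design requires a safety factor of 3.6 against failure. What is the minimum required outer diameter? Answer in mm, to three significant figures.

τ_allow = 151/3.6 = 41.94 MPa.
For a hollow shaft τ = 16T/[πd_o³(1−k⁴)] with k = 0.58, so 1−k⁴ = 0.8868.
d_o³ = 16T/[π τ_allow (1−k⁴)] = 16×4.3500×10^7/(π×41.94×0.8868) = 5.956×10^6 mm³.
d_o = 181.3 mm.

d_o = 181 mm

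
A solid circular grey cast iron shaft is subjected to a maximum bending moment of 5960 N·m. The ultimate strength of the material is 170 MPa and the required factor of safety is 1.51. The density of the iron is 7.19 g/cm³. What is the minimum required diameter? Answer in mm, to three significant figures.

σ_allow = 170/1.51 = 112.6 MPa.
For a solid circular section σ = 32M/(πd³), so d³ = 32M/(π σ_allow) = 32×5960000/(π×112.6) = 539200 mm³.
d = 81.39 mm.

d = 81.4 mm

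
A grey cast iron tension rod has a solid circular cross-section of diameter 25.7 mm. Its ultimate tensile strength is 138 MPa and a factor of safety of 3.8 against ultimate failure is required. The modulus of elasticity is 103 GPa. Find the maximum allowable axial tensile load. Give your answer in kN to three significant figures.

F_allow = 18.8 kN

σ_allow = 138/3.8 = 36.32 MPa.
A = πd²/4 = π×25.7²/4 = 518.7 mm².
F_allow = σ_allow × A = 36.32×518.7 = 18840 N.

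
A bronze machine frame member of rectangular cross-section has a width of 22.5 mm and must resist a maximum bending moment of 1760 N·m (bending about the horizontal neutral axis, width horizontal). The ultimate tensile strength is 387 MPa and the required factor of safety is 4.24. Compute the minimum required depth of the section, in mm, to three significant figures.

σ_allow = 387/4.24 = 91.27 MPa.
For a rectangular section σ = 6M/(bh²), so h² = 6M/(b σ_allow) = 6×1760000/(22.5×91.27) = 5142 mm².
h = 71.71 mm.

h = 71.7 mm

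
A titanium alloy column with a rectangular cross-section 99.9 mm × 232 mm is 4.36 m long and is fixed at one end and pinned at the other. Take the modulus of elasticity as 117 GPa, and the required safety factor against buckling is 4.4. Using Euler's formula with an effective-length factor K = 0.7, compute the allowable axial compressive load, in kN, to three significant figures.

Buckling occurs about the weak axis: I_min = h·b³/12 = 232×99.9³/12 = 1.928×10^7 mm⁴ (b = 99.9 mm is the smaller dimension).
Effective length L_e = KL = 0.7×4.36 m = 3052 mm.
Euler critical load P_cr = π²EI/L_e² = π²×117000×1.928×10^7/3052² = 2.390×10^6 N.
P_allow = P_cr/n = 2.390×10^6/4.4 = 543100 N.

P_allow = 543 kN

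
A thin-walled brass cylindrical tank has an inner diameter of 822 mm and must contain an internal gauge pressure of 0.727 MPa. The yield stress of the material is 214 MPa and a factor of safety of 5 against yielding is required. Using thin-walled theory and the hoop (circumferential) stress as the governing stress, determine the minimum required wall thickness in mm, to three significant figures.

t = 6.98 mm

σ_allow = 214/5 = 42.80 MPa.
Hoop stress σ_h = pD/(2t), so t = pD/(2σ_allow) = 0.727×822/(2×42.80) = 6.981 mm.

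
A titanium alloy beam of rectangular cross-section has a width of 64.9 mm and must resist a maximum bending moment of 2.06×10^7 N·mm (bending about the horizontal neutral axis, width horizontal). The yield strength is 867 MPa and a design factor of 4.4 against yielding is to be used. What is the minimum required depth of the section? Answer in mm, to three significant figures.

σ_allow = 867/4.4 = 197.0 MPa.
For a rectangular section σ = 6M/(bh²), so h² = 6M/(b σ_allow) = 6×2.0600×10^7/(64.9×197.0) = 9665 mm².
h = 98.31 mm.

h = 98.3 mm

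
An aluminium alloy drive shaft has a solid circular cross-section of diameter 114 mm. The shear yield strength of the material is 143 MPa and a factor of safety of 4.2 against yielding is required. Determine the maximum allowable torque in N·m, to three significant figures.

τ_allow = 143/4.2 = 34.05 MPa.
For a solid shaft T_allow = τ_allow·πd³/16; πd³/16 = π×114³/16 = 290900 mm³.
T_allow = 34.05×290900 = 9.904×10^6 N·mm = 9904 N·m.

T_allow = 9900 N·m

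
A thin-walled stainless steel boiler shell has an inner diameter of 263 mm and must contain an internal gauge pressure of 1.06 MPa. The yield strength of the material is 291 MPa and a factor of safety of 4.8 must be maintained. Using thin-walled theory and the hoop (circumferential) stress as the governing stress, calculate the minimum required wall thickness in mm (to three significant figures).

t = 2.30 mm

σ_allow = 291/4.8 = 60.62 MPa.
Hoop stress σ_h = pD/(2t), so t = pD/(2σ_allow) = 1.06×263/(2×60.62) = 2.299 mm.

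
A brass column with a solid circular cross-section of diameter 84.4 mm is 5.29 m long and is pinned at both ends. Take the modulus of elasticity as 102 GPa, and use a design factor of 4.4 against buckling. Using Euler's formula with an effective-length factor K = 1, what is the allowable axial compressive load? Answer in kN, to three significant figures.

I = πd⁴/64 = π×84.4⁴/64 = 2.491×10^6 mm⁴.
Effective length L_e = KL = 1×5.29 m = 5290 mm.
Euler critical load P_cr = π²EI/L_e² = π²×102000×2.491×10^6/5290² = 89600 N.
P_allow = P_cr/n = 89600/4.4 = 20360 N.

P_allow = 20.4 kN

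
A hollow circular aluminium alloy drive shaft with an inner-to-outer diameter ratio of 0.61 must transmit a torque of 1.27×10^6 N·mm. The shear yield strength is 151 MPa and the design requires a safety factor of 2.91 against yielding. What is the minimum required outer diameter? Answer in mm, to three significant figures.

d_o = 52.5 mm

τ_allow = 151/2.91 = 51.89 MPa.
For a hollow shaft τ = 16T/[πd_o³(1−k⁴)] with k = 0.61, so 1−k⁴ = 0.8615.
d_o³ = 16T/[π τ_allow (1−k⁴)] = 16×1270000/(π×51.89×0.8615) = 144700 mm³.
d_o = 52.50 mm.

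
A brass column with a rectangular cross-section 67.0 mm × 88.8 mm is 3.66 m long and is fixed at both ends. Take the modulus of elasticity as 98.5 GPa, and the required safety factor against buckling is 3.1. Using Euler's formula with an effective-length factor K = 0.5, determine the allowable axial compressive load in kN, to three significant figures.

Buckling occurs about the weak axis: I_min = h·b³/12 = 88.8×67.0³/12 = 2.226×10^6 mm⁴ (b = 67.0 mm is the smaller dimension).
Effective length L_e = KL = 0.5×3.66 m = 1830 mm.
Euler critical load P_cr = π²EI/L_e² = π²×98500×2.226×10^6/1830² = 646100 N.
P_allow = P_cr/n = 646100/3.1 = 208400 N.

P_allow = 208 kN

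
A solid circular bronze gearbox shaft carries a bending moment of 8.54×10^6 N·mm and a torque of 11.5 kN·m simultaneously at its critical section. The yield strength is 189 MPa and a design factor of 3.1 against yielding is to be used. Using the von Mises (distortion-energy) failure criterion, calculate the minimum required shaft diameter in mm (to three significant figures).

d = 130 mm

σ_allow = σ_y/n = 189/3.1 = 60.97 MPa.
For a solid shaft σ_b = 32M/(πd³) and τ = 16T/(πd³), so the von Mises stress is σ' = (16/πd³)·√(4M²+3T²).
√(4M²+3T²) = √(4×(8.540×10^6)² + 3×(1.150×10^7)²) = 2.624×10^7 N·mm.
d³ = 16×2.624×10^7/(π×60.97) = 2.192×10^6 mm³.
d = 129.9 mm.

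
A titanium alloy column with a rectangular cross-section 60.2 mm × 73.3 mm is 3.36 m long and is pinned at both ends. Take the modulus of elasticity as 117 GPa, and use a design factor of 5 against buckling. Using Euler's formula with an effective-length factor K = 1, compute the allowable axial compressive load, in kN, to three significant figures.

P_allow = 27.3 kN

Buckling occurs about the weak axis: I_min = h·b³/12 = 73.3×60.2³/12 = 1.333×10^6 mm⁴ (b = 60.2 mm is the smaller dimension).
Effective length L_e = KL = 1×3.36 m = 3360 mm.
Euler critical load P_cr = π²EI/L_e² = π²×117000×1.333×10^6/3360² = 136300 N.
P_allow = P_cr/n = 136300/5 = 27260 N.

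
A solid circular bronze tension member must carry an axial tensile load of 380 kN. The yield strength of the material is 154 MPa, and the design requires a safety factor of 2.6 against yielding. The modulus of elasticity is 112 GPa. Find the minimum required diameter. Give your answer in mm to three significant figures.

d = 90.4 mm

Allowable stress σ_allow = 154/2.6 = 59.23 MPa.
Required area A = F/σ_allow = 380000/59.23 = 6416 mm².
A = πd²/4 → d = √(4A/π) = 90.38 mm.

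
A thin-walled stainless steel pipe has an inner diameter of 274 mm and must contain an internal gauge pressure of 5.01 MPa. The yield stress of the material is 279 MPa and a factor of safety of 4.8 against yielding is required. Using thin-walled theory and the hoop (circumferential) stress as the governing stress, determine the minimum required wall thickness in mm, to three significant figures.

t = 11.8 mm

σ_allow = 279/4.8 = 58.12 MPa.
Hoop stress σ_h = pD/(2t), so t = pD/(2σ_allow) = 5.01×274/(2×58.12) = 11.81 mm.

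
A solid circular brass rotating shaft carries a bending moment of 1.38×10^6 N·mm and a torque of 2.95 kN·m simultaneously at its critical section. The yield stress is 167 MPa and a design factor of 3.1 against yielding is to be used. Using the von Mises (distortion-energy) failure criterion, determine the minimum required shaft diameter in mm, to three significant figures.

σ_allow = σ_y/n = 167/3.1 = 53.87 MPa.
For a solid shaft σ_b = 32M/(πd³) and τ = 16T/(πd³), so the von Mises stress is σ' = (16/πd³)·√(4M²+3T²).
√(4M²+3T²) = √(4×(1.380×10^6)² + 3×(2.950×10^6)²) = 5.807×10^6 N·mm.
d³ = 16×5.807×10^6/(π×53.87) = 549000 mm³.
d = 81.88 mm.

d = 81.9 mm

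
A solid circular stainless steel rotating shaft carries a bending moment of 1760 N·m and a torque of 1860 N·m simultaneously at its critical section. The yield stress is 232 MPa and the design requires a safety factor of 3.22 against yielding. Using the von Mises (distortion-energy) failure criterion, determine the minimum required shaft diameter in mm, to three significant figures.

σ_allow = σ_y/n = 232/3.22 = 72.05 MPa.
For a solid shaft σ_b = 32M/(πd³) and τ = 16T/(πd³), so the von Mises stress is σ' = (16/πd³)·√(4M²+3T²).
√(4M²+3T²) = √(4×(1.760×10^6)² + 3×(1.860×10^6)²) = 4.772×10^6 N·mm.
d³ = 16×4.772×10^6/(π×72.05) = 337300 mm³.
d = 69.61 mm.

d = 69.6 mm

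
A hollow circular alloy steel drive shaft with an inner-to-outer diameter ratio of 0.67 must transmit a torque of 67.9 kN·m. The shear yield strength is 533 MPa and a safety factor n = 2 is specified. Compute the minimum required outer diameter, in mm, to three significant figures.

d_o = 118 mm

τ_allow = 533/2 = 266.5 MPa.
For a hollow shaft τ = 16T/[πd_o³(1−k⁴)] with k = 0.67, so 1−k⁴ = 0.7985.
d_o³ = 16T/[π τ_allow (1−k⁴)] = 16×6.7900×10^7/(π×266.5×0.7985) = 1.625×10^6 mm³.
d_o = 117.6 mm.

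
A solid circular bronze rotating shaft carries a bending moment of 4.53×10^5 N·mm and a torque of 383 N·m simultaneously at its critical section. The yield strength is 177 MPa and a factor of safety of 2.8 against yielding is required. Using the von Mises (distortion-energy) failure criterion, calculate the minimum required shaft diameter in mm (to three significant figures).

d = 44.9 mm

σ_allow = σ_y/n = 177/2.8 = 63.21 MPa.
For a solid shaft σ_b = 32M/(πd³) and τ = 16T/(πd³), so the von Mises stress is σ' = (16/πd³)·√(4M²+3T²).
√(4M²+3T²) = √(4×(453000)² + 3×(383000)²) = 1.123×10^6 N·mm.
d³ = 16×1.123×10^6/(π×63.21) = 90470 mm³.
d = 44.89 mm.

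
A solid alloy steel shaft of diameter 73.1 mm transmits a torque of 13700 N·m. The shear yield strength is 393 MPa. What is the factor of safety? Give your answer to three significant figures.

τ = 16T/(πd³) = 16×1.3700×10^7/(π×73.1³) = 178.6 MPa.
n = τ_limit/τ = 393/178.6 = 2.200.

n = 2.20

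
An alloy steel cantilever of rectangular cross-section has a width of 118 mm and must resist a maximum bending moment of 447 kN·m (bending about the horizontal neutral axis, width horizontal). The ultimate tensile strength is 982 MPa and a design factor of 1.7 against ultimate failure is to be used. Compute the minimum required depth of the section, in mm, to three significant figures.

h = 198 mm

σ_allow = 982/1.7 = 577.6 MPa.
For a rectangular section σ = 6M/(bh²), so h² = 6M/(b σ_allow) = 6×4.4700×10^8/(118×577.6) = 39350 mm².
h = 198.4 mm.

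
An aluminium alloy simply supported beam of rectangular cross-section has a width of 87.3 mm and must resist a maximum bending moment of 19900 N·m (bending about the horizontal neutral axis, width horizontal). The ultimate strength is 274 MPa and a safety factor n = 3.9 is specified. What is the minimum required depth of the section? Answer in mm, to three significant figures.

h = 140 mm

σ_allow = 274/3.9 = 70.26 MPa.
For a rectangular section σ = 6M/(bh²), so h² = 6M/(b σ_allow) = 6×1.9900×10^7/(87.3×70.26) = 19470 mm².
h = 139.5 mm.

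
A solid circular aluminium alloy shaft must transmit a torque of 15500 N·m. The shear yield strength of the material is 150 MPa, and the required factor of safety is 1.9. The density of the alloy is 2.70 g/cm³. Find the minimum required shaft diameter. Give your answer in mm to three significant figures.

Allowable shear stress τ_allow = 150/1.9 = 78.95 MPa.
For a solid shaft τ = 16T/(πd³), so d³ = 16T/(π τ_allow) = 16×1.5500×10^7/(π×78.95) = 999900 mm³.
d = (999900)^(1/3) = 100.0 mm.

d = 100 mm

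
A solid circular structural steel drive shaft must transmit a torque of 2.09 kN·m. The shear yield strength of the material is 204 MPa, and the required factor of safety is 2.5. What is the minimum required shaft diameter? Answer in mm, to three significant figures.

d = 50.7 mm

Allowable shear stress τ_allow = 204/2.5 = 81.60 MPa.
For a solid shaft τ = 16T/(πd³), so d³ = 16T/(π τ_allow) = 16×2090000/(π×81.60) = 130400 mm³.
d = (130400)^(1/3) = 50.72 mm.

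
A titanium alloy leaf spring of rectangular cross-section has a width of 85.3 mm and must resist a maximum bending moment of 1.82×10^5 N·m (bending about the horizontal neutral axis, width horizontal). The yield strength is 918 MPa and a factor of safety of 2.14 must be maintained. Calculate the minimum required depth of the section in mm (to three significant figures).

σ_allow = 918/2.14 = 429.0 MPa.
For a rectangular section σ = 6M/(bh²), so h² = 6M/(b σ_allow) = 6×1.8200×10^8/(85.3×429.0) = 29840 mm².
h = 172.8 mm.

h = 173 mm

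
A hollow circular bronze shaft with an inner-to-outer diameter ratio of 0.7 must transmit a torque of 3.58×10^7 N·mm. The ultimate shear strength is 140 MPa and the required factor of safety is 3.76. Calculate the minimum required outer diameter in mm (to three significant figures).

d_o = 186 mm

τ_allow = 140/3.76 = 37.23 MPa.
For a hollow shaft τ = 16T/[πd_o³(1−k⁴)] with k = 0.7, so 1−k⁴ = 0.7599.
d_o³ = 16T/[π τ_allow (1−k⁴)] = 16×3.5800×10^7/(π×37.23×0.7599) = 6.444×10^6 mm³.
d_o = 186.1 mm.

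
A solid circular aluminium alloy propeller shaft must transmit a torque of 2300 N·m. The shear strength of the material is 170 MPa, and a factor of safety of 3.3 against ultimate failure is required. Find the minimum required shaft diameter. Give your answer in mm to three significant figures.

d = 61.0 mm

Allowable shear stress τ_allow = 170/3.3 = 51.52 MPa.
For a solid shaft τ = 16T/(πd³), so d³ = 16T/(π τ_allow) = 16×2300000/(π×51.52) = 227400 mm³.
d = (227400)^(1/3) = 61.04 mm.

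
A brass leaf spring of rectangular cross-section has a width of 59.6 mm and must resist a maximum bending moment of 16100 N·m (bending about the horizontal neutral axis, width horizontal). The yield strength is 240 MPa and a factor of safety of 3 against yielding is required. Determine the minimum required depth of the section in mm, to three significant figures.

σ_allow = 240/3 = 80.00 MPa.
For a rectangular section σ = 6M/(bh²), so h² = 6M/(b σ_allow) = 6×1.6100×10^7/(59.6×80.00) = 20260 mm².
h = 142.3 mm.

h = 142 mm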